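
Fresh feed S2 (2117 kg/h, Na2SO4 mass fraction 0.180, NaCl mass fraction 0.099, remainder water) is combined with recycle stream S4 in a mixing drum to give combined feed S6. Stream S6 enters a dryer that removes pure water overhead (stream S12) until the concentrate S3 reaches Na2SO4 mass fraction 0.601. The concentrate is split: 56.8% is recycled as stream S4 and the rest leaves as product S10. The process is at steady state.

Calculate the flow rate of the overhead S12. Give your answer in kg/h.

Overall Na2SO4 balance (none leaves overhead): Na2SO4 in fresh feed = Na2SO4 in product, i.e. 2117×0.180 = (1−0.568)·S3·0.601.
S3 = 381.06/(0.601×0.432) = 1467.7 kg/h.
Recycle S4 = 0.568×1467.7 = 833.65 kg/h.
Combined feed S6 = 2117 + 833.65 = 2950.6 kg/h.
Overhead S12 = S6 − S3 = 2950.6 − 1467.7 = 1483 kg/h.

1483 kg/h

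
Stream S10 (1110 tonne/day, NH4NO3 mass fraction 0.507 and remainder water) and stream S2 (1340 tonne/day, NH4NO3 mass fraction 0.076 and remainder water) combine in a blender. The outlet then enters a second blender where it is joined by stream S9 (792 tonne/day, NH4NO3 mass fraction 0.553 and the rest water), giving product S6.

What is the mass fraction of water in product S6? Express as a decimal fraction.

0.660

Overall, product flow = 3242 tonne/day.
water in = 1110×0.493 + 1340×0.924 + 792×0.447 = 2139.4 tonne/day.
water fraction in S6 = 0.660.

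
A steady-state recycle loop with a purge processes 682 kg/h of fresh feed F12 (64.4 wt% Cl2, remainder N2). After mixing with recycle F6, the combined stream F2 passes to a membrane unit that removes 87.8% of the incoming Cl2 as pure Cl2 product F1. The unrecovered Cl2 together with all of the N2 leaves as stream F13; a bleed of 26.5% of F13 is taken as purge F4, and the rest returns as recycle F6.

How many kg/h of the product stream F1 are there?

Cl2 in F2: m_A = 682×0.644 + (1−0.265)·(1−0.878)·m_A, so m_A = 439.21/0.9103 = 482.47 kg/h.
Product F1 = 0.878×482.47 = 423.61 kg/h.

423.6 kg/h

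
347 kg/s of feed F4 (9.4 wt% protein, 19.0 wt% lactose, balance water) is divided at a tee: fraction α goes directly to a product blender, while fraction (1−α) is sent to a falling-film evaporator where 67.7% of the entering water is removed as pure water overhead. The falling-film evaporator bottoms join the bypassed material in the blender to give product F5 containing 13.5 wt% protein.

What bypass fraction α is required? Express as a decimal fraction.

All 347×0.094 = 32.618 kg/s of protein reaches F5, so F5 = 32.618/0.135 = 241.61 kg/s and vapour = 105.39 kg/s.
The evaporator receives (1−α)·347 of feed at 0.716 water and removes 0.677 of that water:
0.677×0.716×(1−α)×347 = 105.39
(1−α) = 105.39/168.2 = 0.6265;  α = 0.3735.

0.373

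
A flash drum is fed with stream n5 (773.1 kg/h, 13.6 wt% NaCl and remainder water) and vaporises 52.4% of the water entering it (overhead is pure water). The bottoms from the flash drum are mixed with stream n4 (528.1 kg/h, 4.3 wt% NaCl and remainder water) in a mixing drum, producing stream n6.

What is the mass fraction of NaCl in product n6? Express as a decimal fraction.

Vapour removed = 0.524×0.864×773.1 = 350.01 kg/h; concentrate = 423.09 kg/h.
NaCl reaching the mixer = 105.14 (from concentrate) + 528.1×0.043 = 127.85 kg/h.
Product flow = 423.09 + 528.1 = 951.19 kg/h; NaCl fraction = 0.1344.

0.1344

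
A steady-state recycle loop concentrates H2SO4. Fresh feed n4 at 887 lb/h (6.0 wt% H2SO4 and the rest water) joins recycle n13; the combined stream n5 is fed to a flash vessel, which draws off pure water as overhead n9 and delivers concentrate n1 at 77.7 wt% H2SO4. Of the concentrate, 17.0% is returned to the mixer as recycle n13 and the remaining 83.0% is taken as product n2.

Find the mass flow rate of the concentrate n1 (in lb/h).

Overall H2SO4 balance (none leaves overhead): H2SO4 in fresh feed = H2SO4 in product, i.e. 887×0.060 = (1−0.170)·n1·0.777.
n1 = 53.22/(0.777×0.830) = 82.523 lb/h.

82.52 lb/h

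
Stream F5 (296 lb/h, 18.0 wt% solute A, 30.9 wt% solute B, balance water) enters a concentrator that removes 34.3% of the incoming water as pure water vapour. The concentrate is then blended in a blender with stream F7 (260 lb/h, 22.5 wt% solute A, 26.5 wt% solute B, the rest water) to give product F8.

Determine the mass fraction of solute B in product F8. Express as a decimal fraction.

Vapour removed = 0.343×0.511×296 = 51.881 lb/h; concentrate = 244.12 lb/h.
solute B reaching the mixer = 91.464 (from concentrate) + 260×0.265 = 160.36 lb/h.
Product flow = 244.12 + 260 = 504.12 lb/h; solute B fraction = 0.3181.

0.3181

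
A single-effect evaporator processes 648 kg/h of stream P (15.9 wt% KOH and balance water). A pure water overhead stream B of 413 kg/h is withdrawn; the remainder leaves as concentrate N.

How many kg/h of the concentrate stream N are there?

235 kg/h

Concentrate = 648 − 413 = 235 kg/h.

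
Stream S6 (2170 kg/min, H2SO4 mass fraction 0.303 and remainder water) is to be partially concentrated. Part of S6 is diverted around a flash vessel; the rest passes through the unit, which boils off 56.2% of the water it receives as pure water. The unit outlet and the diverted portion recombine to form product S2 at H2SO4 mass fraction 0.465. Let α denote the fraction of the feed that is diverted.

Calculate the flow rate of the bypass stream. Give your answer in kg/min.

240 kg/min

All 2170×0.303 = 657.51 kg/min of H2SO4 reaches S2, so S2 = 657.51/0.465 = 1414 kg/min and vapour = 756 kg/min.
The evaporator receives (1−α)·2170 of feed at 0.697 water and removes 0.562 of that water:
0.562×0.697×(1−α)×2170 = 756
(1−α) = 756/850.02 = 0.8894;  α = 0.1106.
Bypass flow = 0.1106×2170 = 240.02 kg/min.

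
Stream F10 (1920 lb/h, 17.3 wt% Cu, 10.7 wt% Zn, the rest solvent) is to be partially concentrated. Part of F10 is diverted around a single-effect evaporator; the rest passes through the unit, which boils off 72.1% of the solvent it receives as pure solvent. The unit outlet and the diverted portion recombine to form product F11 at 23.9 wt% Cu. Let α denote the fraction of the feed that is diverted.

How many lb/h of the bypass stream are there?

898.6 lb/h

All 1920×0.173 = 332.16 lb/h of Cu reaches F11, so F11 = 332.16/0.239 = 1389.8 lb/h and vapour = 530.21 lb/h.
The evaporator receives (1−α)·1920 of feed at 0.720 solvent and removes 0.721 of that solvent:
0.721×0.720×(1−α)×1920 = 530.21
(1−α) = 530.21/996.71 = 0.5320;  α = 0.4680.
Bypass flow = 0.4680×1920 = 898.64 lb/h.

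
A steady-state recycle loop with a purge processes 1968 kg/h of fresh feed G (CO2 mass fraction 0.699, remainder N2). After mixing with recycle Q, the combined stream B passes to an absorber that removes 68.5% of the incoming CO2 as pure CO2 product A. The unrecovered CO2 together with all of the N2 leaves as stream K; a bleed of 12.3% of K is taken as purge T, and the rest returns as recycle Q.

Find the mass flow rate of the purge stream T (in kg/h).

N2 enters only via G and leaves only via the purge: 1968×0.301 = 0.123×(N2 in K), and the absorber passes all N2, so N2 in B = N2 in K = 4816 kg/h.
CO2 in B: m_A = 1968×0.699 + (1−0.123)·(1−0.685)·m_A, so m_A = 1375.6/0.7237 = 1900.7 kg/h.
K = (1−0.685)×1900.7 + 4816 = 5414.7 kg/h.
Purge T = 0.123×5414.7 = 666.01 kg/h.

666 kg/h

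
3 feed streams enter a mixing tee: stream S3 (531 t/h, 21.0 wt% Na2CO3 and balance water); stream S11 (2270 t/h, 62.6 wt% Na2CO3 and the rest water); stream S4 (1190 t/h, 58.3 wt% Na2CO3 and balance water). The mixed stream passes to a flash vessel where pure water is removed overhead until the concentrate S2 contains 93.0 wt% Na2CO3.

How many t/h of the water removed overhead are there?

Na2CO3 entering = 531×0.210 + 2270×0.626 + 1190×0.583 = 2226.3 t/h.
All Na2CO3 reports to S2, so S2 = 2226.3/0.930 = 2393.9 t/h.
Total feed = 3991 t/h; overhead = 3991 − 2393.9 = 1597.1 t/h.

1597 t/h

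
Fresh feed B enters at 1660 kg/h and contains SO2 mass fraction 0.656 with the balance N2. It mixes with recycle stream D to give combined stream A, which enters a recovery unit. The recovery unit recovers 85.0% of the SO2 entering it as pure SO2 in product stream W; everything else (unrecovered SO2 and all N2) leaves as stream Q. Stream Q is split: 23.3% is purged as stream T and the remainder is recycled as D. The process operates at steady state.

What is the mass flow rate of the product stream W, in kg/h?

SO2 in A: m_A = 1660×0.656 + (1−0.233)·(1−0.850)·m_A, so m_A = 1089/0.8850 = 1230.5 kg/h.
Product W = 0.850×1230.5 = 1046 kg/h.

1046 kg/h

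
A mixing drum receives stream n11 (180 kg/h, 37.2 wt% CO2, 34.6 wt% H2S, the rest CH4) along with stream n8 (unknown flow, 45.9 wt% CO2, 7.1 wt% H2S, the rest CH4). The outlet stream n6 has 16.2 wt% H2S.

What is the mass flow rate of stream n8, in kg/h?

Let n8 be the unknown flow. Total out = 180 + n8.
H2S balance: 62.28 + 0.071·n8 = 0.162·(180 + n8)
(0.071 − 0.162)·n8 = 0.162×180 − 62.28 = -33.12
n8 = -33.12 / -0.091 = 363.96 kg/h

364 kg/h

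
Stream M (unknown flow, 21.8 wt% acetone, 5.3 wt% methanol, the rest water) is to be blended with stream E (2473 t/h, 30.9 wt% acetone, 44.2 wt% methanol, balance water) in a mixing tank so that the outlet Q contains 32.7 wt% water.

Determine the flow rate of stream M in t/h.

Let M be the unknown flow. Total out = 2473 + M.
water balance: 615.78 + 0.729·M = 0.327·(2473 + M)
(0.729 − 0.327)·M = 0.327×2473 − 615.78 = 192.89
M = 192.89 / 0.402 = 479.84 t/h

479.8 t/h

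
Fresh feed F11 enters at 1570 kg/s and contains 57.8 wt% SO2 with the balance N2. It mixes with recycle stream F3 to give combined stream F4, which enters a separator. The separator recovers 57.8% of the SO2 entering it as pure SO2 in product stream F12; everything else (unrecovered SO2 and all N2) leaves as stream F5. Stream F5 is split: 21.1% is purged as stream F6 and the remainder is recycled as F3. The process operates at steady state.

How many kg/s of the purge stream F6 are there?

N2 enters only via F11 and leaves only via the purge: 1570×0.422 = 0.211×(N2 in F5), and the separator passes all N2, so N2 in F4 = N2 in F5 = 3140 kg/s.
SO2 in F4: m_A = 1570×0.578 + (1−0.211)·(1−0.578)·m_A, so m_A = 907.46/0.6670 = 1360.4 kg/s.
F5 = (1−0.578)×1360.4 + 3140 = 3714.1 kg/s.
Purge F6 = 0.211×3714.1 = 783.67 kg/s.

783.7 kg/s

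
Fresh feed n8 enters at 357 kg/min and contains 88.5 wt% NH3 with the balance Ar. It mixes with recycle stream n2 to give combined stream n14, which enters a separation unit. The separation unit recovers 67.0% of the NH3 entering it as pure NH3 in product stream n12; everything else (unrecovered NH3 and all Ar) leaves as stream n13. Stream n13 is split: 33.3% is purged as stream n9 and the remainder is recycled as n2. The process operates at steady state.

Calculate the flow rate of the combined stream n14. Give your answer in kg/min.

Ar enters only via n8 and leaves only via the purge: 357×0.115 = 0.333×(Ar in n13), and the separation unit passes all Ar, so Ar in n14 = Ar in n13 = 123.29 kg/min.
NH3 in n14: m_A = 357×0.885 + (1−0.333)·(1−0.670)·m_A, so m_A = 315.94/0.7799 = 405.11 kg/min.
n14 = 405.11 + 123.29 = 528.4 kg/min.

528.4 kg/min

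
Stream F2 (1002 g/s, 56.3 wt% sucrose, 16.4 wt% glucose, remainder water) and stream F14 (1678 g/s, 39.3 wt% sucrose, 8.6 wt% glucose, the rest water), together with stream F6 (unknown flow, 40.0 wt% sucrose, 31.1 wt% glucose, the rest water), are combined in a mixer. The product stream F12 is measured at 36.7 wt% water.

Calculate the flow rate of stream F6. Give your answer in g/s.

Let F6 be the unknown flow. Total out = 2680 + F6.
water balance: 1147.8 + 0.289·F6 = 0.367·(2680 + F6)
(0.289 − 0.367)·F6 = 0.367×2680 − 1147.8 = -164.22
F6 = -164.22 / -0.078 = 2105.4 g/s

2105 g/s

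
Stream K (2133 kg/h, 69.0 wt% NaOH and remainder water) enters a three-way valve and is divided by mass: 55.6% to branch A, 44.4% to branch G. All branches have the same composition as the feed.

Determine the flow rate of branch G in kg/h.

947.1 kg/h

Branch G flow = 0.444×2133 = 947.05 kg/h.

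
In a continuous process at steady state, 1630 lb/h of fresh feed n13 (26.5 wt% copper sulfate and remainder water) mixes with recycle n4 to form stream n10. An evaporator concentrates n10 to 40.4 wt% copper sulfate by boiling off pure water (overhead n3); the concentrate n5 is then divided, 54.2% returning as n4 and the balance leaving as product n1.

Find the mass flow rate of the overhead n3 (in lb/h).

Overall copper sulfate balance (none leaves overhead): copper sulfate in fresh feed = copper sulfate in product, i.e. 1630×0.265 = (1−0.542)·n5·0.404.
n5 = 431.95/(0.404×0.458) = 2334.5 lb/h.
Recycle n4 = 0.542×2334.5 = 1265.3 lb/h.
Combined feed n10 = 1630 + 1265.3 = 2895.3 lb/h.
Overhead n3 = n10 − n5 = 2895.3 − 2334.5 = 560.82 lb/h.

560.8 lb/h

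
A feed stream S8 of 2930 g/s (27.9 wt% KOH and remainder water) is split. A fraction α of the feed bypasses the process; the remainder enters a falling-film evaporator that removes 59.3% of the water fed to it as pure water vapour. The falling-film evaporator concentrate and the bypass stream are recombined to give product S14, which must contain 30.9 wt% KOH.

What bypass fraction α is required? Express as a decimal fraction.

All 2930×0.279 = 817.47 g/s of KOH reaches S14, so S14 = 817.47/0.309 = 2645.5 g/s and vapour = 284.47 g/s.
The evaporator receives (1−α)·2930 of feed at 0.721 water and removes 0.593 of that water:
0.593×0.721×(1−α)×2930 = 284.47
(1−α) = 284.47/1252.7 = 0.2271;  α = 0.7729.

0.773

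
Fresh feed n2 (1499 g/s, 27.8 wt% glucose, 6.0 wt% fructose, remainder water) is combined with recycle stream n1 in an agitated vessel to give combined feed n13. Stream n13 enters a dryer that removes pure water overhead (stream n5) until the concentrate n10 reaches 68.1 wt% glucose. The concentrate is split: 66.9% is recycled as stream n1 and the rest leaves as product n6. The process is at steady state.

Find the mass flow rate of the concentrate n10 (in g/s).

1849 g/s

Overall glucose balance (none leaves overhead): glucose in fresh feed = glucose in product, i.e. 1499×0.278 = (1−0.669)·n10·0.681.
n10 = 416.72/(0.681×0.331) = 1848.7 g/s.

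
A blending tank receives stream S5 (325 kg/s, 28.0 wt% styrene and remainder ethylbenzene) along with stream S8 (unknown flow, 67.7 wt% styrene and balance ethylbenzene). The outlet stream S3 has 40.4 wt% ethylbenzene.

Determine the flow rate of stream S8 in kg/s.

Let S8 be the unknown flow. Total out = 325 + S8.
ethylbenzene balance: 234 + 0.323·S8 = 0.404·(325 + S8)
(0.323 − 0.404)·S8 = 0.404×325 − 234 = -102.7
S8 = -102.7 / -0.081 = 1267.9 kg/s

1268 kg/s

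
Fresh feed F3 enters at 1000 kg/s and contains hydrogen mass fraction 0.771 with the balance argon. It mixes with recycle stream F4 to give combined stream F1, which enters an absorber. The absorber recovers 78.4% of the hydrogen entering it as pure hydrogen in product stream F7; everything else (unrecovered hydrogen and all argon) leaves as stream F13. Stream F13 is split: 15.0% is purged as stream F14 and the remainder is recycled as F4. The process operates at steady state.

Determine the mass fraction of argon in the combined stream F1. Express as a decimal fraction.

0.618

argon enters only via F3 and leaves only via the purge: 1000×0.229 = 0.150×(argon in F13), and the absorber passes all argon, so argon in F1 = argon in F13 = 1526.7 kg/s.
hydrogen in F1: m_A = 1000×0.771 + (1−0.150)·(1−0.784)·m_A, so m_A = 771/0.8164 = 944.39 kg/s.
F1 = 944.39 + 1526.7 = 2471.1 kg/s.
argon fraction in F1 = 1526.7/2471.1 = 0.618.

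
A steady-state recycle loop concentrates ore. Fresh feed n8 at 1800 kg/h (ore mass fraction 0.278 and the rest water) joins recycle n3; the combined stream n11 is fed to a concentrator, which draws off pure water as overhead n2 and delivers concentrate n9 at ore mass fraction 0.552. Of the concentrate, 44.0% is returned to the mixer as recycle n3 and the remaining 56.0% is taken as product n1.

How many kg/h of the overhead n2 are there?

Overall ore balance (none leaves overhead): ore in fresh feed = ore in product, i.e. 1800×0.278 = (1−0.440)·n9·0.552.
n9 = 500.4/(0.552×0.560) = 1618.8 kg/h.
Recycle n3 = 0.440×1618.8 = 712.27 kg/h.
Combined feed n11 = 1800 + 712.27 = 2512.3 kg/h.
Overhead n2 = n11 − n9 = 2512.3 − 1618.8 = 893.48 kg/h.

893.5 kg/h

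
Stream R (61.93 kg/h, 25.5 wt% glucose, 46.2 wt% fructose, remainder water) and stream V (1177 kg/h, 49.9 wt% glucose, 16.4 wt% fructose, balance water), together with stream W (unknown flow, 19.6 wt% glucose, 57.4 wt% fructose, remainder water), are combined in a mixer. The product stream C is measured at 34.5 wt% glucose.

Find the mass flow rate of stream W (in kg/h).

Let W be the unknown flow. Total out = 1238.9 + W.
glucose balance: 603.12 + 0.196·W = 0.345·(1238.9 + W)
(0.196 − 0.345)·W = 0.345×1238.9 − 603.12 = -175.68
W = -175.68 / -0.149 = 1179.1 kg/h

1179 kg/h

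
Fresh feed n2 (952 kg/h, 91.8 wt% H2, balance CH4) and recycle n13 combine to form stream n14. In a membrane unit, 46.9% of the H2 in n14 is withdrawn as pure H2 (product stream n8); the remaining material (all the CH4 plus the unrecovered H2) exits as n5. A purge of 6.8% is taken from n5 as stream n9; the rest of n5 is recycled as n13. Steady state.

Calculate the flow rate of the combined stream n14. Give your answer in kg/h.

CH4 enters only via n2 and leaves only via the purge: 952×0.082 = 0.068×(CH4 in n5), and the membrane unit passes all CH4, so CH4 in n14 = CH4 in n5 = 1148 kg/h.
H2 in n14: m_A = 952×0.918 + (1−0.068)·(1−0.469)·m_A, so m_A = 873.94/0.5051 = 1730.2 kg/h.
n14 = 1730.2 + 1148 = 2878.2 kg/h.

2878 kg/h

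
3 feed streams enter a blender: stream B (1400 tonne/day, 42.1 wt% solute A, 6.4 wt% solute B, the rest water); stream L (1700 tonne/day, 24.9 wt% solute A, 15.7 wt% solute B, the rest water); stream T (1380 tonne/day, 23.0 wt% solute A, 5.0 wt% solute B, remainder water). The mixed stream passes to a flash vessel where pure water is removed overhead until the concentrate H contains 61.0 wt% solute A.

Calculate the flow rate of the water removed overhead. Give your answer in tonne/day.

2300 tonne/day

solute A entering = 1400×0.421 + 1700×0.249 + 1380×0.230 = 1330.1 tonne/day.
All solute A reports to H, so H = 1330.1/0.610 = 2180.5 tonne/day.
Total feed = 4480 tonne/day; overhead = 4480 − 2180.5 = 2299.5 tonne/day.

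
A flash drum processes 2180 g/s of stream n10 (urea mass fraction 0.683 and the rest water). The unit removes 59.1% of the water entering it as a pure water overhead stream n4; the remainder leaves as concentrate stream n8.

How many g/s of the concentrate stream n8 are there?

1772 g/s

water entering = 2180×0.317 = 691.06 g/s; overhead removed = 0.591×691.06 = 408.42 g/s.
Concentrate = 2180 − 408.42 = 1771.6 g/s.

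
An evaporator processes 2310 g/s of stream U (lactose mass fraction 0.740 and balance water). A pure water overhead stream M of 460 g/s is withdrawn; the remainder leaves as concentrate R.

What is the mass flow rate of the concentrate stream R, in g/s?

Concentrate = 2310 − 460 = 1850 g/s.

1850 g/s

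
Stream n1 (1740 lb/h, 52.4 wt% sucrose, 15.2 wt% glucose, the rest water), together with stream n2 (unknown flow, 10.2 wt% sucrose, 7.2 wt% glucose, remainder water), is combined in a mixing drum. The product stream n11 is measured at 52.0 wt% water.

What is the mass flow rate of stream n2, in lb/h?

Let n2 be the unknown flow. Total out = 1740 + n2.
water balance: 563.76 + 0.826·n2 = 0.520·(1740 + n2)
(0.826 − 0.520)·n2 = 0.520×1740 − 563.76 = 341.04
n2 = 341.04 / 0.306 = 1114.5 lb/h

1115 lb/h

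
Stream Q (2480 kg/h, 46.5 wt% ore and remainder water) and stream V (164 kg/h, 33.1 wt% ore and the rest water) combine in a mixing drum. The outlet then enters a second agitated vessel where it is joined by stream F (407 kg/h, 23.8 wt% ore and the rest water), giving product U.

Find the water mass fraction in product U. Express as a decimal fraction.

Overall, product flow = 3051 kg/h.
water in = 2480×0.535 + 164×0.669 + 407×0.762 = 1746.7 kg/h.
water fraction in U = 0.5725.

0.5725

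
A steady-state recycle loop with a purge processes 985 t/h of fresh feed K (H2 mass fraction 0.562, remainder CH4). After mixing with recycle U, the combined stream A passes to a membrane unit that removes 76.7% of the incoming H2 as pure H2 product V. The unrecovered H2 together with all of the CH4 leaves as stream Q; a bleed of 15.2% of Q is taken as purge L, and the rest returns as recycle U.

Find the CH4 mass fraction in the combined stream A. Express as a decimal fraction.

0.804

CH4 enters only via K and leaves only via the purge: 985×0.438 = 0.152×(CH4 in Q), and the membrane unit passes all CH4, so CH4 in A = CH4 in Q = 2838.4 t/h.
H2 in A: m_A = 985×0.562 + (1−0.152)·(1−0.767)·m_A, so m_A = 553.57/0.8024 = 689.88 t/h.
A = 689.88 + 2838.4 = 3528.2 t/h.
CH4 fraction in A = 2838.4/3528.2 = 0.804.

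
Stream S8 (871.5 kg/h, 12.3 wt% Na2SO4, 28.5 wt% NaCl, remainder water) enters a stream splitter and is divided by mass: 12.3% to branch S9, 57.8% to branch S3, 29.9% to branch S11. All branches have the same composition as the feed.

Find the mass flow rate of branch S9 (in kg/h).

Branch S9 flow = 0.123×871.5 = 107.19 kg/h.

107.2 kg/h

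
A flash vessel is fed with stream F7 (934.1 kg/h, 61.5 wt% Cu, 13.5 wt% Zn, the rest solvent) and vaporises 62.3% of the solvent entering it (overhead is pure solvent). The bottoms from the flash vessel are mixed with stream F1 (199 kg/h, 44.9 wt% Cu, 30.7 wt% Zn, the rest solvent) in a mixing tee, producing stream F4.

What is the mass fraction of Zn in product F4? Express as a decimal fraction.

0.190

Vapour removed = 0.623×0.250×934.1 = 145.49 kg/h; concentrate = 788.61 kg/h.
Zn reaching the mixer = 126.1 (from concentrate) + 199×0.307 = 187.2 kg/h.
Product flow = 788.61 + 199 = 987.61 kg/h; Zn fraction = 0.190.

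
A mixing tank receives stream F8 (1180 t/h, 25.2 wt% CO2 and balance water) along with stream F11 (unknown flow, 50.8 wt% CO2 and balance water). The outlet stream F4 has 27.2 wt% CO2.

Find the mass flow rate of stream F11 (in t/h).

Let F11 be the unknown flow. Total out = 1180 + F11.
CO2 balance: 297.36 + 0.508·F11 = 0.272·(1180 + F11)
(0.508 − 0.272)·F11 = 0.272×1180 − 297.36 = 23.6
F11 = 23.6 / 0.236 = 100 t/h

100 t/h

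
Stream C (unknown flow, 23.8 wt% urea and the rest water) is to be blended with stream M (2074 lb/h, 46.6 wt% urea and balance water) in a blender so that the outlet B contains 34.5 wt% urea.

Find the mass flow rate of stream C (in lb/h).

Let C be the unknown flow. Total out = 2074 + C.
urea balance: 966.48 + 0.238·C = 0.345·(2074 + C)
(0.238 − 0.345)·C = 0.345×2074 − 966.48 = -250.95
C = -250.95 / -0.107 = 2345.4 lb/h

2345 lb/h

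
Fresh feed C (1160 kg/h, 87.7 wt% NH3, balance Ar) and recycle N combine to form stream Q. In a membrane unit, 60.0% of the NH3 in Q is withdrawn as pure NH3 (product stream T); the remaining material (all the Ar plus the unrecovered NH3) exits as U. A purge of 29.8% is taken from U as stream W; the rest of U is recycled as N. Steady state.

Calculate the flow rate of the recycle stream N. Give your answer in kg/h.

Ar enters only via C and leaves only via the purge: 1160×0.123 = 0.298×(Ar in U), and the membrane unit passes all Ar, so Ar in Q = Ar in U = 478.79 kg/h.
NH3 in Q: m_A = 1160×0.877 + (1−0.298)·(1−0.600)·m_A, so m_A = 1017.3/0.7192 = 1414.5 kg/h.
U = (1−0.600)×1414.5 + 478.79 = 1044.6 kg/h.
Recycle N = (1−0.298)×1044.6 = 733.31 kg/h.

733.3 kg/h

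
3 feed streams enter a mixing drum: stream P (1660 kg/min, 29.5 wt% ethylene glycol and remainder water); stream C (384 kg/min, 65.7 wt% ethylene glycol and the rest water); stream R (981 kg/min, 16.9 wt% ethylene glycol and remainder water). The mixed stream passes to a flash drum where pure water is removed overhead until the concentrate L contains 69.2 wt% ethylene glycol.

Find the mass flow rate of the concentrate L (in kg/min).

1312 kg/min

ethylene glycol entering = 1660×0.295 + 384×0.657 + 981×0.169 = 907.78 kg/min.
All ethylene glycol reports to L, so L = 907.78/0.692 = 1311.8 kg/min.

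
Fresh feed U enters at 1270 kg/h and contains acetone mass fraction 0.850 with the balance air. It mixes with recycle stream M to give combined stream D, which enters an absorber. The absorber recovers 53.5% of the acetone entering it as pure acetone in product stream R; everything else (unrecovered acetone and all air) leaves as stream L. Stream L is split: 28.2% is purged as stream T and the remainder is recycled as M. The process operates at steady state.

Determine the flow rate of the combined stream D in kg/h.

2296 kg/h

air enters only via U and leaves only via the purge: 1270×0.150 = 0.282×(air in L), and the absorber passes all air, so air in D = air in L = 675.53 kg/h.
acetone in D: m_A = 1270×0.850 + (1−0.282)·(1−0.535)·m_A, so m_A = 1079.5/0.6661 = 1620.6 kg/h.
D = 1620.6 + 675.53 = 2296.1 kg/h.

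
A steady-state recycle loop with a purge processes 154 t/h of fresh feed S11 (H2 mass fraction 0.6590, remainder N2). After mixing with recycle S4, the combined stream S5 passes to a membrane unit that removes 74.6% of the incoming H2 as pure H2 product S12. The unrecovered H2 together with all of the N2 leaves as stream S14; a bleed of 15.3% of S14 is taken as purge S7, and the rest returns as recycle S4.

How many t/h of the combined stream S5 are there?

472.5 t/h

N2 enters only via S11 and leaves only via the purge: 154×0.341 = 0.153×(N2 in S14), and the membrane unit passes all N2, so N2 in S5 = N2 in S14 = 343.23 t/h.
H2 in S5: m_A = 154×0.659 + (1−0.153)·(1−0.746)·m_A, so m_A = 101.49/0.7849 = 129.3 t/h.
S5 = 129.3 + 343.23 = 472.53 t/h.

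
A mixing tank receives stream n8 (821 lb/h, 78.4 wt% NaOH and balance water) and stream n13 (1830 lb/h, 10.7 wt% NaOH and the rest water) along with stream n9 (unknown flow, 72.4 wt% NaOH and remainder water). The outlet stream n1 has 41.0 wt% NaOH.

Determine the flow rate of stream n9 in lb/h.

788 lb/h

Let n9 be the unknown flow. Total out = 2651 + n9.
NaOH balance: 839.47 + 0.724·n9 = 0.410·(2651 + n9)
(0.724 − 0.410)·n9 = 0.410×2651 − 839.47 = 247.44
n9 = 247.44 / 0.314 = 788.01 lb/h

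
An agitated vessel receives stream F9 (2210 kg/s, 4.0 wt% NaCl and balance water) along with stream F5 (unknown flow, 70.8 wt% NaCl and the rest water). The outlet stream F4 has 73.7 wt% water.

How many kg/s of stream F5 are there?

1107 kg/s

Let F5 be the unknown flow. Total out = 2210 + F5.
water balance: 2121.6 + 0.292·F5 = 0.737·(2210 + F5)
(0.292 − 0.737)·F5 = 0.737×2210 − 2121.6 = -492.83
F5 = -492.83 / -0.445 = 1107.5 kg/s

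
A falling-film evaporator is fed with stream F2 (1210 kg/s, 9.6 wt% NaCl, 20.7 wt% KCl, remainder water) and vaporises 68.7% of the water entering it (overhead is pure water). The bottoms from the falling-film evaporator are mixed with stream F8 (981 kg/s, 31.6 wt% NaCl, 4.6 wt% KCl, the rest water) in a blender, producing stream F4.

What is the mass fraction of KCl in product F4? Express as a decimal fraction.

Vapour removed = 0.687×0.697×1210 = 579.4 kg/s; concentrate = 630.6 kg/s.
KCl reaching the mixer = 250.47 (from concentrate) + 981×0.046 = 295.6 kg/s.
Product flow = 630.6 + 981 = 1611.6 kg/s; KCl fraction = 0.183.

0.183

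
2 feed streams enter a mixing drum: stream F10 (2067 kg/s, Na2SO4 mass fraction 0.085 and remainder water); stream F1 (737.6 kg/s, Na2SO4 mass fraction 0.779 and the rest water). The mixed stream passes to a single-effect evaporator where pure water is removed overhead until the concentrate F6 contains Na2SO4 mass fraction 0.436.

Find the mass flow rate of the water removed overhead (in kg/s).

1084 kg/s

Na2SO4 entering = 2067×0.085 + 737.6×0.779 = 750.29 kg/s.
All Na2SO4 reports to F6, so F6 = 750.29/0.436 = 1720.8 kg/s.
Total feed = 2804.6 kg/s; overhead = 2804.6 − 1720.8 = 1083.8 kg/s.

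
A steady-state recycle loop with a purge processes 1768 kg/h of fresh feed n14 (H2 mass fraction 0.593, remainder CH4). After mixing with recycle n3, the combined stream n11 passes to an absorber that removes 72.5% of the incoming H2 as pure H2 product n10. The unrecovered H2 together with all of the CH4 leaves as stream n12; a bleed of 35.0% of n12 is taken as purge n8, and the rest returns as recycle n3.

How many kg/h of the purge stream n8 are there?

CH4 enters only via n14 and leaves only via the purge: 1768×0.407 = 0.350×(CH4 in n12), and the absorber passes all CH4, so CH4 in n11 = CH4 in n12 = 2055.9 kg/h.
H2 in n11: m_A = 1768×0.593 + (1−0.350)·(1−0.725)·m_A, so m_A = 1048.4/0.8213 = 1276.6 kg/h.
n12 = (1−0.725)×1276.6 + 2055.9 = 2407 kg/h.
Purge n8 = 0.350×2407 = 842.45 kg/h.

842.5 kg/h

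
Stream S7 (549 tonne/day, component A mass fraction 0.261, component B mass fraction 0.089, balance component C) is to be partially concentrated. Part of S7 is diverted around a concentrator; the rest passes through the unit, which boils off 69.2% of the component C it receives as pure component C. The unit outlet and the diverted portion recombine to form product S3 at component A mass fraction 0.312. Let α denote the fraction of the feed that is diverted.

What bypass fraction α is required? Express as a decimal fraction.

0.637

All 549×0.261 = 143.29 tonne/day of component A reaches S3, so S3 = 143.29/0.312 = 459.26 tonne/day and vapour = 89.74 tonne/day.
The evaporator receives (1−α)·549 of feed at 0.650 component C and removes 0.692 of that component C:
0.692×0.650×(1−α)×549 = 89.74
(1−α) = 89.74/246.94 = 0.3634;  α = 0.6366.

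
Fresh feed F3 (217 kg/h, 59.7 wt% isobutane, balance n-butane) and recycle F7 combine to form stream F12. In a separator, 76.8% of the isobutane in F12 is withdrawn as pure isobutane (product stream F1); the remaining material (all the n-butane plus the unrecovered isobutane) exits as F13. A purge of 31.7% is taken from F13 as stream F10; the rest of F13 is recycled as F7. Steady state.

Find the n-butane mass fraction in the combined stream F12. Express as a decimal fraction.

n-butane enters only via F3 and leaves only via the purge: 217×0.403 = 0.317×(n-butane in F13), and the separator passes all n-butane, so n-butane in F12 = n-butane in F13 = 275.87 kg/h.
isobutane in F12: m_A = 217×0.597 + (1−0.317)·(1−0.768)·m_A, so m_A = 129.55/0.8415 = 153.94 kg/h.
F12 = 153.94 + 275.87 = 429.81 kg/h.
n-butane fraction in F12 = 275.87/429.81 = 0.642.

0.642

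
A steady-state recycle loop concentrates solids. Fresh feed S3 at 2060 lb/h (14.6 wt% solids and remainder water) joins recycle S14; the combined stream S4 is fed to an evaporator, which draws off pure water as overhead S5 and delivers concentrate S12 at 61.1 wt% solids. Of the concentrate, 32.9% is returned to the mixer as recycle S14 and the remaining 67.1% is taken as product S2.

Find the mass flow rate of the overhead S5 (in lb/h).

1568 lb/h

Overall solids balance (none leaves overhead): solids in fresh feed = solids in product, i.e. 2060×0.146 = (1−0.329)·S12·0.611.
S12 = 300.76/(0.611×0.671) = 733.59 lb/h.
Recycle S14 = 0.329×733.59 = 241.35 lb/h.
Combined feed S4 = 2060 + 241.35 = 2301.4 lb/h.
Overhead S5 = S4 − S12 = 2301.4 − 733.59 = 1567.8 lb/h.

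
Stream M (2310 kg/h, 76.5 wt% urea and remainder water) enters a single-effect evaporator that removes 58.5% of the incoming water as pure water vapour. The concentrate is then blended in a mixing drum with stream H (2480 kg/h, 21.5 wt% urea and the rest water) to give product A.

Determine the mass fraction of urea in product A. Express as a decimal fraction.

Vapour removed = 0.585×0.235×2310 = 317.57 kg/h; concentrate = 1992.4 kg/h.
urea reaching the mixer = 1767.2 (from concentrate) + 2480×0.215 = 2300.4 kg/h.
Product flow = 1992.4 + 2480 = 4472.4 kg/h; urea fraction = 0.514.

0.514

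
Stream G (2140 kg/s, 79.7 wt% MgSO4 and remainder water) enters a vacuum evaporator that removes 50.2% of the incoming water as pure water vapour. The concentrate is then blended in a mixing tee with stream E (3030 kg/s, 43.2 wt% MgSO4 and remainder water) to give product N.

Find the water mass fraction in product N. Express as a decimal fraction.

Vapour removed = 0.502×0.203×2140 = 218.08 kg/s; concentrate = 1921.9 kg/s.
water reaching the mixer = 216.34 (from concentrate) + 3030×0.568 = 1937.4 kg/s.
Product flow = 1921.9 + 3030 = 4951.9 kg/s; water fraction = 0.391.

0.391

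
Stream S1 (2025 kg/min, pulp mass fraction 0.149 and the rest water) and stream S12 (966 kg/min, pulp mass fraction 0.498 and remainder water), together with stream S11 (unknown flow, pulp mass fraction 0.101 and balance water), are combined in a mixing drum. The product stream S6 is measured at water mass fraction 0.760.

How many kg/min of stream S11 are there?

Let S11 be the unknown flow. Total out = 2991 + S11.
water balance: 2208.2 + 0.899·S11 = 0.760·(2991 + S11)
(0.899 − 0.760)·S11 = 0.760×2991 − 2208.2 = 64.953
S11 = 64.953 / 0.139 = 467.29 kg/min

467.3 kg/min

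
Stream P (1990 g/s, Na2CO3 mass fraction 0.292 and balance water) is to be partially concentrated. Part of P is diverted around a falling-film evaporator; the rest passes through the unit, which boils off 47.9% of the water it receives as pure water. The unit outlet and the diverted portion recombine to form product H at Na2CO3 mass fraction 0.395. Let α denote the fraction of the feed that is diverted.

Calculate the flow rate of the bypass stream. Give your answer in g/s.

All 1990×0.292 = 581.08 g/s of Na2CO3 reaches H, so H = 581.08/0.395 = 1471.1 g/s and vapour = 518.91 g/s.
The evaporator receives (1−α)·1990 of feed at 0.708 water and removes 0.479 of that water:
0.479×0.708×(1−α)×1990 = 518.91
(1−α) = 518.91/674.87 = 0.7689;  α = 0.2311.
Bypass flow = 0.2311×1990 = 459.88 g/s.

459.9 g/s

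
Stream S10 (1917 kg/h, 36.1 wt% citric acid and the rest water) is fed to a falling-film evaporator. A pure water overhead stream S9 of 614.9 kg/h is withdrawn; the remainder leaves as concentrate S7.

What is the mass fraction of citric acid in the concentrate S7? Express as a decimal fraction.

0.531

citric acid is not removed: 1917×0.361 = 692.04 kg/h of citric acid enters S7.
Concentrate = 1917 − 614.9 = 1302.1 kg/h.
Mass fraction = 692.04/1302.1 = 0.531.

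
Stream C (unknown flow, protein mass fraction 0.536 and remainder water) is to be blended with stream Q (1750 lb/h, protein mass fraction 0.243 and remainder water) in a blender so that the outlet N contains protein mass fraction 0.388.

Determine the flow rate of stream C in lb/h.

1715 lb/h

Let C be the unknown flow. Total out = 1750 + C.
protein balance: 425.25 + 0.536·C = 0.388·(1750 + C)
(0.536 − 0.388)·C = 0.388×1750 − 425.25 = 253.75
C = 253.75 / 0.148 = 1714.5 lb/h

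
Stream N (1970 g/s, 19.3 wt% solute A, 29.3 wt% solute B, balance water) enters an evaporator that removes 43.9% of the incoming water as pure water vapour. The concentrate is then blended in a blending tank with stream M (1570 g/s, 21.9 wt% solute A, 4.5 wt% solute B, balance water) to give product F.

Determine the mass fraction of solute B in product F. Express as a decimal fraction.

Vapour removed = 0.439×0.514×1970 = 444.52 g/s; concentrate = 1525.5 g/s.
solute B reaching the mixer = 577.21 (from concentrate) + 1570×0.045 = 647.86 g/s.
Product flow = 1525.5 + 1570 = 3095.5 g/s; solute B fraction = 0.2093.

0.2093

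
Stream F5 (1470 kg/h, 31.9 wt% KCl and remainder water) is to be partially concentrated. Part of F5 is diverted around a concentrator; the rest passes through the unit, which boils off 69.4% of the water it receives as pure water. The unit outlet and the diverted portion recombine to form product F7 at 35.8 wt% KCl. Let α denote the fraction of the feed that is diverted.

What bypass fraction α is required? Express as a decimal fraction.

All 1470×0.319 = 468.93 kg/h of KCl reaches F7, so F7 = 468.93/0.358 = 1309.9 kg/h and vapour = 160.14 kg/h.
The evaporator receives (1−α)·1470 of feed at 0.681 water and removes 0.694 of that water:
0.694×0.681×(1−α)×1470 = 160.14
(1−α) = 160.14/694.74 = 0.2305;  α = 0.7695.

0.769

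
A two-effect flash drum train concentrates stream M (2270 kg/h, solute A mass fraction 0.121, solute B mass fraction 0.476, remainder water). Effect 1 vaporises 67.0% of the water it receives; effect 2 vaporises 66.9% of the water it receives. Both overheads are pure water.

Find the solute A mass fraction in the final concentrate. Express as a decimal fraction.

water in feed = 2270×0.403 = 914.81 kg/h.
After stage 1: water left = (1−0.670)×914.81 = 301.89; stream total = 1657.1 kg/h.
After stage 2: water left = (1−0.669)×301.89 = 99.925; final concentrate = 1455.1 kg/h.
solute A fraction = 274.67/1455.1 = 0.189.

0.189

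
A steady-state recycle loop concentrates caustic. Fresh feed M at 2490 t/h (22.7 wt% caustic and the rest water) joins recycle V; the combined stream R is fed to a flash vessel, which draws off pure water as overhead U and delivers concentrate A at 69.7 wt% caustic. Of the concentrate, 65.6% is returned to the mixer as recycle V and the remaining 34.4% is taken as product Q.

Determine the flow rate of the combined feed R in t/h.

Overall caustic balance (none leaves overhead): caustic in fresh feed = caustic in product, i.e. 2490×0.227 = (1−0.656)·A·0.697.
A = 565.23/(0.697×0.344) = 2357.4 t/h.
Recycle V = 0.656×2357.4 = 1546.5 t/h.
Combined feed R = 2490 + 1546.5 = 4036.5 t/h.

4036 t/h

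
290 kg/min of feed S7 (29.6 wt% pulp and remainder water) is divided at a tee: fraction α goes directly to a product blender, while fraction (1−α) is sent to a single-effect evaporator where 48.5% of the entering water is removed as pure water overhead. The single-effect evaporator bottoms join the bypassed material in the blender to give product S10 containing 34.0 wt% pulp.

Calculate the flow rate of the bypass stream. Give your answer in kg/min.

180.1 kg/min

All 290×0.296 = 85.84 kg/min of pulp reaches S10, so S10 = 85.84/0.340 = 252.47 kg/min and vapour = 37.529 kg/min.
The evaporator receives (1−α)·290 of feed at 0.704 water and removes 0.485 of that water:
0.485×0.704×(1−α)×290 = 37.529
(1−α) = 37.529/99.018 = 0.3790;  α = 0.6210.
Bypass flow = 0.6210×290 = 180.08 kg/min.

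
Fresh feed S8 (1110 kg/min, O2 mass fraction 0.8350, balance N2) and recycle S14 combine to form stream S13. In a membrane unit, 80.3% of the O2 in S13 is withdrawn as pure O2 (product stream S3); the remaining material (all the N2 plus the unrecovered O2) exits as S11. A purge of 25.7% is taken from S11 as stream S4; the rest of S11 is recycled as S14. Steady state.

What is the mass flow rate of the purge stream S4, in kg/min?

238.1 kg/min

N2 enters only via S8 and leaves only via the purge: 1110×0.165 = 0.257×(N2 in S11), and the membrane unit passes all N2, so N2 in S13 = N2 in S11 = 712.65 kg/min.
O2 in S13: m_A = 1110×0.835 + (1−0.257)·(1−0.803)·m_A, so m_A = 926.85/0.8536 = 1085.8 kg/min.
S11 = (1−0.803)×1085.8 + 712.65 = 926.54 kg/min.
Purge S4 = 0.257×926.54 = 238.12 kg/min.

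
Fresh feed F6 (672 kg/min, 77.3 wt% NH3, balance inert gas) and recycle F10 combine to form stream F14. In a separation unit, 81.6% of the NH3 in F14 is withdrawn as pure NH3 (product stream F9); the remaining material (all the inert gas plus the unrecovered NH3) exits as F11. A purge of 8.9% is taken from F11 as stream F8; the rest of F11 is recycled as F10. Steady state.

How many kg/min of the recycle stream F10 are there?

1666 kg/min

inert gas enters only via F6 and leaves only via the purge: 672×0.227 = 0.089×(inert gas in F11), and the separation unit passes all inert gas, so inert gas in F14 = inert gas in F11 = 1714 kg/min.
NH3 in F14: m_A = 672×0.773 + (1−0.089)·(1−0.816)·m_A, so m_A = 519.46/0.8324 = 624.06 kg/min.
F11 = (1−0.816)×624.06 + 1714 = 1828.8 kg/min.
Recycle F10 = (1−0.089)×1828.8 = 1666 kg/min.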